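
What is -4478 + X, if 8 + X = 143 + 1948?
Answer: -2395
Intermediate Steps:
X = 2083 (X = -8 + (143 + 1948) = -8 + 2091 = 2083)
-4478 + X = -4478 + 2083 = -2395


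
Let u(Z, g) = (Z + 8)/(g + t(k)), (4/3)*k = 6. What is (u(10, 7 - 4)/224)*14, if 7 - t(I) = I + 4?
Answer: ¾ ≈ 0.75000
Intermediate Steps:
k = 9/2 (k = (¾)*6 = 9/2 ≈ 4.5000)
t(I) = 3 - I (t(I) = 7 - (I + 4) = 7 - (4 + I) = 7 + (-4 - I) = 3 - I)
u(Z, g) = (8 + Z)/(-3/2 + g) (u(Z, g) = (Z + 8)/(g + (3 - 1*9/2)) = (8 + Z)/(g + (3 - 9/2)) = (8 + Z)/(g - 3/2) = (8 + Z)/(-3/2 + g))
(u(10, 7 - 4)/224)*14 = ((2*(8 + 10)/(-3 + 2*(7 - 4)))/224)*14 = ((2*18/(-3 + 2*3))*(1/224))*14 = ((2*18/(-3 + 6))*(1/224))*14 = ((2*18/3)*(1/224))*14 = ((2*(⅓)*18)*(1/224))*14 = (12*(1/224))*14 = (3/56)*14 = ¾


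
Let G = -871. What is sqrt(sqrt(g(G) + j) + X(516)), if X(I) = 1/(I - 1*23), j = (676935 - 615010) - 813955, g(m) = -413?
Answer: sqrt(493 + 243049*I*sqrt(752443))/493 ≈ 20.826 + 20.826*I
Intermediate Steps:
j = -752030 (j = 61925 - 813955 = -752030)
X(I) = 1/(-23 + I) (X(I) = 1/(I - 23) = 1/(-23 + I))
sqrt(sqrt(g(G) + j) + X(516)) = sqrt(sqrt(-413 - 752030) + 1/(-23 + 516)) = sqrt(sqrt(-752443) + 1/493) = sqrt(I*sqrt(752443) + 1/493) = sqrt(1/493 + I*sqrt(752443))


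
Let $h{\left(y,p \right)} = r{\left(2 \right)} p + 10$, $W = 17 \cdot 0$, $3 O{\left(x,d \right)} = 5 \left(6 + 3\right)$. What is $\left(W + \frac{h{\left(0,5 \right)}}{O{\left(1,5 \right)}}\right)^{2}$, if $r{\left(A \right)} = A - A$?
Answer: $\frac{4}{9} \approx 0.44444$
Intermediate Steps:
$O{\left(x,d \right)} = 15$ ($O{\left(x,d \right)} = \frac{5 \left(6 + 3\right)}{3} = \frac{5 \cdot 9}{3} = \frac{1}{3} \cdot 45 = 15$)
$W = 0$
$r{\left(A \right)} = 0$
$h{\left(y,p \right)} = 10$ ($h{\left(y,p \right)} = 0 p + 10 = 0 + 10 = 10$)
$\left(W + \frac{h{\left(0,5 \right)}}{O{\left(1,5 \right)}}\right)^{2} = \left(0 + \frac{10}{15}\right)^{2} = \left(0 + 10 \cdot \frac{1}{15}\right)^{2} = \left(0 + \frac{2}{3}\right)^{2} = \left(\frac{2}{3}\right)^{2} = \frac{4}{9}$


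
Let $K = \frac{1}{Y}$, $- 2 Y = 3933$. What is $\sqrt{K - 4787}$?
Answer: $\frac{i \sqrt{8227518301}}{1311} \approx 69.188 i$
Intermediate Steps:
$Y = - \frac{3933}{2}$ ($Y = \left(- \frac{1}{2}\right) 3933 = - \frac{3933}{2} \approx -1966.5$)
$K = - \frac{2}{3933}$ ($K = \frac{1}{- \frac{3933}{2}} = - \frac{2}{3933} \approx -0.00050852$)
$\sqrt{K - 4787} = \sqrt{- \frac{2}{3933} - 4787} = \sqrt{- \frac{18827273}{3933}} = \frac{i \sqrt{8227518301}}{1311}$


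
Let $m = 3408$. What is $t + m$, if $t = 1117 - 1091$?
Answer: $3434$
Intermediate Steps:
$t = 26$
$t + m = 26 + 3408 = 3434$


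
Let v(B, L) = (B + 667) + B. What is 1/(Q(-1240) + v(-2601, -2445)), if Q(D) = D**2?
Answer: 1/1533065 ≈ 6.5229e-7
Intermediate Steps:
v(B, L) = 667 + 2*B (v(B, L) = (667 + B) + B = 667 + 2*B)
1/(Q(-1240) + v(-2601, -2445)) = 1/((-1240)**2 + (667 + 2*(-2601))) = 1/(1537600 + (667 - 5202)) = 1/(1537600 - 4535) = 1/1533065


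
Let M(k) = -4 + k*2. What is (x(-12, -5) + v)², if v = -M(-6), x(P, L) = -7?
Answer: 81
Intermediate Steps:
M(k) = -4 + 2*k
v = 16 (v = -(-4 + 2*(-6)) = -(-4 - 12) = -1*(-16) = 16)
(x(-12, -5) + v)² = (-7 + 16)² = 9² = 81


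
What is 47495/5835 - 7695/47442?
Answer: 147223831/18454938 ≈ 7.9775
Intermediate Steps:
47495/5835 - 7695/47442 = 47495*(1/5835) - 7695*1/47442 = 9499/1167 - 2565/15814 = 147223831/18454938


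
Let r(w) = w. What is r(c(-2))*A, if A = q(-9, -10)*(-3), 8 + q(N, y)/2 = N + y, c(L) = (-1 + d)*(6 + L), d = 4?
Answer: 1944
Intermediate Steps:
c(L) = 18 + 3*L (c(L) = (-1 + 4)*(6 + L) = 3*(6 + L) = 18 + 3*L)
q(N, y) = -16 + 2*N + 2*y (q(N, y) = -16 + 2*(N + y) = -16 + (2*N + 2*y) = -16 + 2*N + 2*y)
A = 162 (A = (-16 + 2*(-9) + 2*(-10))*(-3) = (-16 - 18 - 20)*(-3) = -54*(-3) = 162)
r(c(-2))*A = (18 + 3*(-2))*162 = (18 - 6)*162 = 12*162 = 1944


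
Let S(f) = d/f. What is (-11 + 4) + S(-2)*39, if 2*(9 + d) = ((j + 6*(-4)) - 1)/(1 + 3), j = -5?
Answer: 1933/8 ≈ 241.63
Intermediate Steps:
d = -51/4 (d = -9 + (((-5 + 6*(-4)) - 1)/(1 + 3))/2 = -9 + (((-5 - 24) - 1)/4)/2 = -9 + ((-29 - 1)*(¼))/2 = -9 + (-30*¼)/2 = -9 + (½)*(-15/2) = -9 - 15/4 = -51/4 ≈ -12.750)
S(f) = -51/(4*f)
(-11 + 4) + S(-2)*39 = (-11 + 4) - 51/4/(-2)*39 = -7 - 51/4*(-½)*39 = -7 + (51/8)*39 = -7 + 1989/8 = 1933/8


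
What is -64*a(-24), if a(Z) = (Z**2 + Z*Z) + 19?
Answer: -74944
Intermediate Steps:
a(Z) = 19 + 2*Z**2 (a(Z) = (Z**2 + Z**2) + 19 = 2*Z**2 + 19 = 19 + 2*Z**2)
-64*a(-24) = -64*(19 + 2*(-24)**2) = -64*(19 + 2*576) = -64*(19 + 1152) = -64*1171 = -74944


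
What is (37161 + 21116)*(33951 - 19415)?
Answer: 847114472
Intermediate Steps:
(37161 + 21116)*(33951 - 19415) = 58277*14536 = 847114472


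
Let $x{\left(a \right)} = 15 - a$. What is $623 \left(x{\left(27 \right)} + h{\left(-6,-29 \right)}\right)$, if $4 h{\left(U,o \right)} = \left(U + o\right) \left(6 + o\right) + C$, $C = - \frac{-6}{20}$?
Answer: $\frac{4717979}{40} \approx 1.1795 \cdot 10^{5}$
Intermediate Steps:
$C = \frac{3}{10}$ ($C = - \frac{-6}{20} = \left(-1\right) \left(- \frac{3}{10}\right) = \frac{3}{10} \approx 0.3$)
$h{\left(U,o \right)} = \frac{3}{40} + \frac{\left(6 + o\right) \left(U + o\right)}{4}$ ($h{\left(U,o \right)} = \frac{\left(U + o\right) \left(6 + o\right) + \frac{3}{10}}{4} = \frac{\left(6 + o\right) \left(U + o\right) + \frac{3}{10}}{4} = \frac{\frac{3}{10} + \left(6 + o\right) \left(U + o\right)}{4} = \frac{3}{40} + \frac{\left(6 + o\right) \left(U + o\right)}{4}$)
$623 \left(x{\left(27 \right)} + h{\left(-6,-29 \right)}\right) = 623 \left(\left(15 - 27\right) + \left(\frac{3}{40} + \frac{\left(-29\right)^{2}}{4} + \frac{3}{2} \left(-6\right) + \frac{3}{2} \left(-29\right) + \frac{1}{4} \left(-6\right) \left(-29\right)\right)\right) = 623 \left(\left(15 - 27\right) + \left(\frac{3}{40} + \frac{1}{4} \cdot 841 - 9 - \frac{87}{2} + \frac{87}{2}\right)\right) = 623 \left(-12 + \left(\frac{3}{40} + \frac{841}{4} - 9 - \frac{87}{2} + \frac{87}{2}\right)\right) = 623 \left(-12 + \frac{8053}{40}\right) = 623 \cdot \frac{7573}{40} = \frac{4717979}{40}$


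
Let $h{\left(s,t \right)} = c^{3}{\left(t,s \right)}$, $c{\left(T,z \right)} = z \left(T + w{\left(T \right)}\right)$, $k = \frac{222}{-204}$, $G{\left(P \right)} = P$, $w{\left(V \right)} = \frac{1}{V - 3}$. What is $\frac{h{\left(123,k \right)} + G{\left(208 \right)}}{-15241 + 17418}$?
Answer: $- \frac{465060716925446825}{229794474096152} \approx -2023.8$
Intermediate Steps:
$w{\left(V \right)} = \frac{1}{-3 + V}$
$k = - \frac{37}{34}$ ($k = 222 \left(- \frac{1}{204}\right) = - \frac{37}{34} \approx -1.0882$)
$c{\left(T,z \right)} = z \left(T + \frac{1}{-3 + T}\right)$
$h{\left(s,t \right)} = \frac{s^{3} \left(1 + t \left(-3 + t\right)\right)^{3}}{\left(-3 + t\right)^{3}}$ ($h{\left(s,t \right)} = \left(\frac{s \left(1 + t \left(-3 + t\right)\right)}{-3 + t}\right)^{3} = \frac{s^{3} \left(1 + t \left(-3 + t\right)\right)^{3}}{\left(-3 + t\right)^{3}}$)
$\frac{h{\left(123,k \right)} + G{\left(208 \right)}}{-15241 + 17418} = \frac{123^{3} \left(- \frac{37}{34} + \frac{1}{-3 - \frac{37}{34}}\right)^{3} + 208}{-15241 + 17418} = \frac{1860867 \left(- \frac{37}{34} + \frac{1}{- \frac{139}{34}}\right)^{3} + 208}{2177} = \left(1860867 \left(- \frac{37}{34} - \frac{34}{139}\right)^{3} + 208\right) \frac{1}{2177} = \left(1860867 \left(- \frac{6299}{4726}\right)^{3} + 208\right) \frac{1}{2177} = \left(1860867 \left(- \frac{249927948899}{105555569176}\right) + 208\right) \frac{1}{2177} = \left(- \frac{465082672483835433}{105555569176} + 208\right) \frac{1}{2177} = \left(- \frac{465060716925446825}{105555569176}\right) \frac{1}{2177} = - \frac{465060716925446825}{229794474096152}$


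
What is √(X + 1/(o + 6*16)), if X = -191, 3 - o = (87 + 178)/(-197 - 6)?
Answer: I*√79186575918/20362 ≈ 13.82*I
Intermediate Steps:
o = 874/203 (o = 3 - (87 + 178)/(-197 - 6) = 3 - 265/(-203) = 3 - 265*(-1)/203 = 3 - 1*(-265/203) = 3 + 265/203 = 874/203 ≈ 4.3054)
√(X + 1/(o + 6*16)) = √(-191 + 1/(874/203 + 6*16)) = √(-191 + 1/(874/203 + 96)) = √(-191 + 1/(20362/203)) = √(-191 + 203/20362) = √(-3888939/20362) = I*√79186575918/20362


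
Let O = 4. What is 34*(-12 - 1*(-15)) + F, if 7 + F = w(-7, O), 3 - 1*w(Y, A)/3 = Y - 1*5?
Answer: 140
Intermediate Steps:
w(Y, A) = 24 - 3*Y (w(Y, A) = 9 - 3*(Y - 1*5) = 9 - 3*(Y - 5) = 9 - 3*(-5 + Y) = 9 + (15 - 3*Y) = 24 - 3*Y)
F = 38 (F = -7 + (24 - 3*(-7)) = -7 + (24 + 21) = -7 + 45 = 38)
34*(-12 - 1*(-15)) + F = 34*(-12 - 1*(-15)) + 38 = 34*(-12 + 15) + 38 = 34*3 + 38 = 102 + 38 = 140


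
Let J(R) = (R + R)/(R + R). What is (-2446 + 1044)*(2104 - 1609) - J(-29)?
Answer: -693991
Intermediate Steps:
J(R) = 1 (J(R) = (2*R)/((2*R)) = (2*R)*(1/(2*R)) = 1)
(-2446 + 1044)*(2104 - 1609) - J(-29) = (-2446 + 1044)*(2104 - 1609) - 1*1 = -1402*495 - 1 = -693990 - 1 = -693991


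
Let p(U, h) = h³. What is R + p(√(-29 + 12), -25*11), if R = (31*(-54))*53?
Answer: -20885597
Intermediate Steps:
R = -88722 (R = -1674*53 = -88722)
R + p(√(-29 + 12), -25*11) = -88722 + (-25*11)³ = -88722 + (-275)³ = -88722 - 20796875 = -20885597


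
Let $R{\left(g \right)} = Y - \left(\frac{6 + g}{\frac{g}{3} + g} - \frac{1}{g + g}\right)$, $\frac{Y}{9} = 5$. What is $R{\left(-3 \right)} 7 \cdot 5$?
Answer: $\frac{19145}{12} \approx 1595.4$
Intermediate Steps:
$Y = 45$ ($Y = 9 \cdot 5 = 45$)
$R{\left(g \right)} = 45 + \frac{1}{2 g} - \frac{3 \left(6 + g\right)}{4 g}$ ($R{\left(g \right)} = 45 - \left(\frac{6 + g}{\frac{g}{3} + g} - \frac{1}{g + g}\right) = 45 - \left(\frac{6 + g}{g \frac{1}{3} + g} - \frac{1}{2 g}\right) = 45 - \left(\frac{6 + g}{\frac{g}{3} + g} - \frac{1}{2 g}\right) = 45 - \left(\frac{6 + g}{\frac{4}{3} g} - \frac{1}{2 g}\right) = 45 - \left(\left(6 + g\right) \frac{3}{4 g} - \frac{1}{2 g}\right) = 45 - \left(\frac{3 \left(6 + g\right)}{4 g} - \frac{1}{2 g}\right) = 45 - \left(- \frac{1}{2 g} + \frac{3 \left(6 + g\right)}{4 g}\right) = 45 + \frac{1}{2 g} - \frac{3 \left(6 + g\right)}{4 g}$)
$R{\left(-3 \right)} 7 \cdot 5 = \left(\frac{177}{4} - \frac{4}{-3}\right) 7 \cdot 5 = \left(\frac{177}{4} - - \frac{4}{3}\right) 7 \cdot 5 = \left(\frac{177}{4} + \frac{4}{3}\right) 7 \cdot 5 = \frac{547}{12} \cdot 7 \cdot 5 = \frac{3829}{12} \cdot 5 = \frac{19145}{12}$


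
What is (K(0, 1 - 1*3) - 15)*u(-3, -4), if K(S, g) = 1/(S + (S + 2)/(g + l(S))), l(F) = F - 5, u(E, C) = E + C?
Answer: 259/2 ≈ 129.50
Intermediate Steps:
u(E, C) = C + E
l(F) = -5 + F
K(S, g) = 1/(S + (2 + S)/(-5 + S + g)) (K(S, g) = 1/(S + (S + 2)/(g + (-5 + S))) = 1/(S + (2 + S)/(-5 + S + g)))
(K(0, 1 - 1*3) - 15)*u(-3, -4) = ((-5 + 0 + (1 - 1*3))/(2 + 0 + 0*(1 - 1*3) + 0*(-5 + 0)) - 15)*(-4 - 3) = ((-5 + 0 + (1 - 3))/(2 + 0 + 0*(1 - 3) + 0*(-5)) - 15)*(-7) = ((-5 + 0 - 2)/(2 + 0 + 0*(-2) + 0) - 15)*(-7) = (-7/(2 + 0 + 0 + 0) - 15)*(-7) = (-7/2 - 15)*(-7) = -37/2*(-7) = 259/2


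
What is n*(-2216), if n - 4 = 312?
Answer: -700256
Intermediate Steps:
n = 316 (n = 4 + 312 = 316)
n*(-2216) = 316*(-2216) = -700256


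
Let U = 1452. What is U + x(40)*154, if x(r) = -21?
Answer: -1782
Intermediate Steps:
U + x(40)*154 = 1452 - 21*154 = 1452 - 3234 = -1782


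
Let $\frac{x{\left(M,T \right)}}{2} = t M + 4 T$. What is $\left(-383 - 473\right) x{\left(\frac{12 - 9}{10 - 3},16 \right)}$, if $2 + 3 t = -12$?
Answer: $-106144$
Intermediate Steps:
$t = - \frac{14}{3}$ ($t = - \frac{2}{3} + \frac{1}{3} \left(-12\right) = - \frac{2}{3} - 4 = - \frac{14}{3} \approx -4.6667$)
$x{\left(M,T \right)} = 8 T - \frac{28 M}{3}$ ($x{\left(M,T \right)} = 2 \left(- \frac{14 M}{3} + 4 T\right) = 2 \left(4 T - \frac{14 M}{3}\right) = 8 T - \frac{28 M}{3}$)
$\left(-383 - 473\right) x{\left(\frac{12 - 9}{10 - 3},16 \right)} = \left(-383 - 473\right) \left(8 \cdot 16 - \frac{28 \frac{12 - 9}{10 - 3}}{3}\right) = - 856 \left(128 - \frac{28 \cdot \frac{3}{7}}{3}\right) = - 856 \left(128 - \frac{28 \cdot 3 \cdot \frac{1}{7}}{3}\right) = - 856 \left(128 - 4\right) = \left(-856\right) 124 = -106144$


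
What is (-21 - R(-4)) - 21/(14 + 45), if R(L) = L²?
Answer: -2204/59 ≈ -37.356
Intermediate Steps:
(-21 - R(-4)) - 21/(14 + 45) = (-21 - 1*(-4)²) - 21/(14 + 45) = (-21 - 1*16) - 21/59 = (-21 - 16) + (1/59)*(-21) = -37 - 21/59 = -2204/59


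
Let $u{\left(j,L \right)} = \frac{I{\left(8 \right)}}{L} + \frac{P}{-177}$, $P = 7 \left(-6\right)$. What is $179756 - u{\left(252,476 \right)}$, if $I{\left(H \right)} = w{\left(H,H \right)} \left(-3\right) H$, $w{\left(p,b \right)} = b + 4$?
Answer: $\frac{1262069458}{7021} \approx 1.7976 \cdot 10^{5}$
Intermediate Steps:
$w{\left(p,b \right)} = 4 + b$
$I{\left(H \right)} = H \left(-12 - 3 H\right)$ ($I{\left(H \right)} = \left(4 + H\right) \left(-3\right) H = \left(-12 - 3 H\right) H = H \left(-12 - 3 H\right)$)
$P = -42$
$u{\left(j,L \right)} = \frac{14}{59} - \frac{288}{L}$ ($u{\left(j,L \right)} = \frac{\left(-3\right) 8 \left(4 + 8\right)}{L} - \frac{42}{-177} = \frac{\left(-3\right) 8 \cdot 12}{L} - - \frac{14}{59} = - \frac{288}{L} + \frac{14}{59} = \frac{14}{59} - \frac{288}{L}$)
$179756 - u{\left(252,476 \right)} = 179756 - \left(\frac{14}{59} - \frac{288}{476}\right) = 179756 - \left(\frac{14}{59} - \frac{72}{119}\right) = 179756 - - \frac{2582}{7021} = 179756 + \frac{2582}{7021} = \frac{1262069458}{7021}$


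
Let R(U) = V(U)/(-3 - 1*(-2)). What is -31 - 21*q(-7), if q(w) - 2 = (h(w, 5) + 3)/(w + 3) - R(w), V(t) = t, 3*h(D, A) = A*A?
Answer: 267/2 ≈ 133.50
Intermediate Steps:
h(D, A) = A**2/3 (h(D, A) = (A*A)/3 = A**2/3)
R(U) = -U (R(U) = U/(-3 - 1*(-2)) = U/(-3 + 2) = U/(-1) = U*(-1) = -U)
q(w) = 2 + w + 34/(3*(3 + w)) (q(w) = 2 + (((1/3)*5**2 + 3)/(w + 3) - (-1)*w) = 2 + (((1/3)*25 + 3)/(3 + w) + w) = 2 + ((25/3 + 3)/(3 + w) + w) = 2 + ((34/3)/(3 + w) + w) = 2 + (34/(3*(3 + w)) + w) = 2 + (w + 34/(3*(3 + w))) = 2 + w + 34/(3*(3 + w)))
-31 - 21*q(-7) = -31 - 21*(52/3 + (-7)**2 + 5*(-7))/(3 - 7) = -31 - 21*(52/3 + 49 - 35)/(-4) = -31 - (-21)*94/(4*3) = -31 - 21*(-47/6) = -31 + 329/2 = 267/2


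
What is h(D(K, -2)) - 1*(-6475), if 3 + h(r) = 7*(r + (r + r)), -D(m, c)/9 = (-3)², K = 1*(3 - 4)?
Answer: 4771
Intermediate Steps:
K = -1 (K = 1*(-1) = -1)
D(m, c) = -81 (D(m, c) = -9*(-3)² = -9*9 = -81)
h(r) = -3 + 21*r (h(r) = -3 + 7*(r + (r + r)) = -3 + 7*(r + 2*r) = -3 + 7*(3*r) = -3 + 21*r)
h(D(K, -2)) - 1*(-6475) = (-3 + 21*(-81)) - 1*(-6475) = (-3 - 1701) + 6475 = -1704 + 6475 = 4771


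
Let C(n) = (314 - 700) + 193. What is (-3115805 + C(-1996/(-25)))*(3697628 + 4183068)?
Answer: -24556232974608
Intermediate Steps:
C(n) = -193 (C(n) = -386 + 193 = -193)
(-3115805 + C(-1996/(-25)))*(3697628 + 4183068) = (-3115805 - 193)*(3697628 + 4183068) = -3115998*7880696 = -24556232974608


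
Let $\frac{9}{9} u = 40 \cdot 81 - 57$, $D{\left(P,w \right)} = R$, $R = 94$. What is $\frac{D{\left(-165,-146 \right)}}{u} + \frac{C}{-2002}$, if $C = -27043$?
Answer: $\frac{86266057}{6372366} \approx 13.538$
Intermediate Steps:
$D{\left(P,w \right)} = 94$
$u = 3183$ ($u = 40 \cdot 81 - 57 = 3240 - 57 = 3183$)
$\frac{D{\left(-165,-146 \right)}}{u} + \frac{C}{-2002} = \frac{94}{3183} - \frac{27043}{-2002} = 94 \cdot \frac{1}{3183} - - \frac{27043}{2002} = \frac{94}{3183} + \frac{27043}{2002} = \frac{86266057}{6372366}$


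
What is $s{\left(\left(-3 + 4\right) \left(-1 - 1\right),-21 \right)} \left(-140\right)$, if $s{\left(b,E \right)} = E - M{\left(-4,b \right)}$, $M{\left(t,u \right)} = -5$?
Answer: $2240$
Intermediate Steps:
$s{\left(b,E \right)} = 5 + E$ ($s{\left(b,E \right)} = E - -5 = E + 5 = 5 + E$)
$s{\left(\left(-3 + 4\right) \left(-1 - 1\right),-21 \right)} \left(-140\right) = \left(5 - 21\right) \left(-140\right) = \left(-16\right) \left(-140\right) = 2240$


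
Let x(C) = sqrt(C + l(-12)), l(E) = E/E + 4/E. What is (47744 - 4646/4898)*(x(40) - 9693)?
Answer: -1133332050969/2449 + 116922733*sqrt(366)/7347 ≈ -4.6247e+8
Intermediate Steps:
l(E) = 1 + 4/E
x(C) = sqrt(2/3 + C) (x(C) = sqrt(C + (4 - 12)/(-12)) = sqrt(C - 1/12*(-8)) = sqrt(C + 2/3) = sqrt(2/3 + C))
(47744 - 4646/4898)*(x(40) - 9693) = (47744 - 4646/4898)*(sqrt(6 + 9*40)/3 - 9693) = (47744 - 4646*1/4898)*(sqrt(6 + 360)/3 - 9693) = (47744 - 2323/2449)*(sqrt(366)/3 - 9693) = 116922733*(-9693 + sqrt(366)/3)/2449 = -1133332050969/2449 + 116922733*sqrt(366)/7347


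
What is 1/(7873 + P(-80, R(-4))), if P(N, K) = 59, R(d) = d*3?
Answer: 1/7932 ≈ 0.00012607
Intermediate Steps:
R(d) = 3*d
1/(7873 + P(-80, R(-4))) = 1/(7873 + 59) = 1/7932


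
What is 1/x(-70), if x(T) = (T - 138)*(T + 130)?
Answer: -1/12480 ≈ -8.0128e-5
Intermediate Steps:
x(T) = (-138 + T)*(130 + T)
1/x(-70) = 1/(-17940 + (-70)**2 - 8*(-70)) = 1/(-17940 + 4900 + 560) = 1/(-12480) = -1/12480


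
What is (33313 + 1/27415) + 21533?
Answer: 1503603091/27415 ≈ 54846.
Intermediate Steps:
(33313 + 1/27415) + 21533 = 913275896/27415 + 21533 = 1503603091/27415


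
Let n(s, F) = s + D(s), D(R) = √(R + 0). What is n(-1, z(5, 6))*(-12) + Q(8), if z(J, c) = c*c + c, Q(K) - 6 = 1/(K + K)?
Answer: 289/16 - 12*I ≈ 18.063 - 12.0*I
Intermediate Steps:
Q(K) = 6 + 1/(2*K) (Q(K) = 6 + 1/(K + K) = 6 + 1/(2*K))
D(R) = √R
z(J, c) = c + c² (z(J, c) = c² + c = c + c²)
n(s, F) = s + √s
n(-1, z(5, 6))*(-12) + Q(8) = (-1 + √(-1))*(-12) + (6 + (½)/8) = (-1 + I)*(-12) + (6 + (½)*(⅛)) = (12 - 12*I) + (6 + 1/16) = (12 - 12*I) + 97/16 = 289/16 - 12*I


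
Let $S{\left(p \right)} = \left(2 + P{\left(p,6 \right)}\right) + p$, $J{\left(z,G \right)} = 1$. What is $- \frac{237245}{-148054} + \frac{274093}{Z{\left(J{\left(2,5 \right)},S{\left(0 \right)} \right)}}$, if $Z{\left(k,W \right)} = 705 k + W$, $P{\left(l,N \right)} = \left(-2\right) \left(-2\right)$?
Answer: $\frac{40749246217}{105266394} \approx 387.11$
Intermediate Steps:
$P{\left(l,N \right)} = 4$
$S{\left(p \right)} = 6 + p$ ($S{\left(p \right)} = \left(2 + 4\right) + p = 6 + p$)
$Z{\left(k,W \right)} = W + 705 k$
$- \frac{237245}{-148054} + \frac{274093}{Z{\left(J{\left(2,5 \right)},S{\left(0 \right)} \right)}} = - \frac{237245}{-148054} + \frac{274093}{\left(6 + 0\right) + 705 \cdot 1} = \left(-237245\right) \left(- \frac{1}{148054}\right) + \frac{274093}{6 + 705} = \frac{237245}{148054} + \frac{274093}{711} = \frac{40749246217}{105266394}$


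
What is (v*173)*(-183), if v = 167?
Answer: -5287053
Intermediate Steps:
(v*173)*(-183) = (167*173)*(-183) = 28891*(-183) = -5287053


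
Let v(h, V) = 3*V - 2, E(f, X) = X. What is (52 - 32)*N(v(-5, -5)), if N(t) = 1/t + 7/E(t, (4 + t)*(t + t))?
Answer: -190/221 ≈ -0.85973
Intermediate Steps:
v(h, V) = -2 + 3*V
N(t) = 1/t + 7/(2*t*(4 + t)) (N(t) = 1/t + 7/(((4 + t)*(t + t))) = 1/t + 7/(((4 + t)*(2*t))) = 1/t + 7/((2*t*(4 + t))) = 1/t + 7*(1/(2*t*(4 + t))) = 1/t + 7/(2*t*(4 + t)))
(52 - 32)*N(v(-5, -5)) = (52 - 32)*((15/2 + (-2 + 3*(-5)))/((-2 + 3*(-5))*(4 + (-2 + 3*(-5))))) = 20*((15/2 + (-2 - 15))/((-2 - 15)*(4 + (-2 - 15)))) = 20*((15/2 - 17)/((-17)*(4 - 17))) = 20*(-1/17*(-19/2)/(-13)) = 20*(-1/17*(-1/13)*(-19/2)) = 20*(-19/442) = -190/221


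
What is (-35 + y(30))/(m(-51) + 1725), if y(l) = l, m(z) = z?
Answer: -5/1674 ≈ -0.0029869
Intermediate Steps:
(-35 + y(30))/(m(-51) + 1725) = (-35 + 30)/(-51 + 1725) = -5/1674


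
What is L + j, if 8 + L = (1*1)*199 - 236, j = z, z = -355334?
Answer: -355379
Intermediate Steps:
j = -355334
L = -45 (L = -8 + ((1*1)*199 - 236) = -8 + (1*199 - 236) = -8 + (199 - 236) = -8 - 37 = -45)
L + j = -45 - 355334 = -355379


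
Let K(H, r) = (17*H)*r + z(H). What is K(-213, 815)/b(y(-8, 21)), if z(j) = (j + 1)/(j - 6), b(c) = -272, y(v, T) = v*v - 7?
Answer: 646293973/59568 ≈ 10850.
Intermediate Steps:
y(v, T) = -7 + v**2 (y(v, T) = v**2 - 7 = -7 + v**2)
z(j) = (1 + j)/(-6 + j)
K(H, r) = (1 + H)/(-6 + H) + 17*H*r (K(H, r) = (17*H)*r + (1 + H)/(-6 + H) = 17*H*r + (1 + H)/(-6 + H) = (1 + H)/(-6 + H) + 17*H*r)
K(-213, 815)/b(y(-8, 21)) = ((1 - 213 + 17*(-213)*815*(-6 - 213))/(-6 - 213))/(-272) = ((1 - 213 + 17*(-213)*815*(-219))/(-219))*(-1/272) = -(1 - 213 + 646294185)/219*(-1/272) = -1/219*646293973*(-1/272) = -646293973/219*(-1/272) = 646293973/59568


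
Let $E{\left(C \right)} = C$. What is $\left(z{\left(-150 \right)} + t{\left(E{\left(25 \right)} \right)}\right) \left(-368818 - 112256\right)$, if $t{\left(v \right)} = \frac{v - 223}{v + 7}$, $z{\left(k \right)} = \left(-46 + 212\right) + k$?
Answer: $- \frac{37764309}{8} \approx -4.7205 \cdot 10^{6}$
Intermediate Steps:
$z{\left(k \right)} = 166 + k$
$t{\left(v \right)} = \frac{-223 + v}{7 + v}$
$\left(z{\left(-150 \right)} + t{\left(E{\left(25 \right)} \right)}\right) \left(-368818 - 112256\right) = \left(\left(166 - 150\right) + \frac{-223 + 25}{7 + 25}\right) \left(-368818 - 112256\right) = \left(16 + \frac{1}{32} \left(-198\right)\right) \left(-481074\right) = \left(16 - \frac{99}{16}\right) \left(-481074\right) = \frac{157}{16} \left(-481074\right) = - \frac{37764309}{8}$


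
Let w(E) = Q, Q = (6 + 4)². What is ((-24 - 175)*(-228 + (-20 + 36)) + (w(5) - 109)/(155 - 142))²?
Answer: 300780949225/169 ≈ 1.7798e+9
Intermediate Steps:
Q = 100 (Q = 10² = 100)
w(E) = 100
((-24 - 175)*(-228 + (-20 + 36)) + (w(5) - 109)/(155 - 142))² = ((-24 - 175)*(-228 + (-20 + 36)) + (100 - 109)/(155 - 142))² = (-199*(-228 + 16) - 9/13)² = (-199*(-212) - 9*1/13)² = (42188 - 9/13)² = (548435/13)² = 300780949225/169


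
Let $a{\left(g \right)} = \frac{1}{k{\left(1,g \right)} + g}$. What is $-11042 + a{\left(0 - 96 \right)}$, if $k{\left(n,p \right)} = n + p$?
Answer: $- \frac{2109023}{191} \approx -11042.0$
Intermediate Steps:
$a{\left(g \right)} = \frac{1}{1 + 2 g}$ ($a{\left(g \right)} = \frac{1}{\left(1 + g\right) + g} = \frac{1}{1 + 2 g}$)
$-11042 + a{\left(0 - 96 \right)} = -11042 + \frac{1}{1 + 2 \left(0 - 96\right)} = -11042 + \frac{1}{1 + 2 \left(-96\right)} = -11042 + \frac{1}{1 - 192} = -11042 + \frac{1}{-191} = -11042 - \frac{1}{191} = - \frac{2109023}{191}$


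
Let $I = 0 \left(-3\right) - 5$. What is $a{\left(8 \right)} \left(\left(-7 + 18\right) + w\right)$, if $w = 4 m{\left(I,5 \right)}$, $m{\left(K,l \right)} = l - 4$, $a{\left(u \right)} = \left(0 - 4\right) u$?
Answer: $-480$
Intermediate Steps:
$a{\left(u \right)} = - 4 u$
$I = -5$ ($I = 0 - 5 = -5$)
$m{\left(K,l \right)} = -4 + l$ ($m{\left(K,l \right)} = l - 4 = -4 + l$)
$w = 4$ ($w = 4 \left(-4 + 5\right) = 4 \cdot 1 = 4$)
$a{\left(8 \right)} \left(\left(-7 + 18\right) + w\right) = \left(-4\right) 8 \left(\left(-7 + 18\right) + 4\right) = - 32 \left(11 + 4\right) = \left(-32\right) 15 = -480$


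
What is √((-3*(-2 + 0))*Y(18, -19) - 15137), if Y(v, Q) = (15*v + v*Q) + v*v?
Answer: 5*I*√545 ≈ 116.73*I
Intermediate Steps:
Y(v, Q) = v² + 15*v + Q*v (Y(v, Q) = (15*v + Q*v) + v² = v² + 15*v + Q*v)
√((-3*(-2 + 0))*Y(18, -19) - 15137) = √((-3*(-2 + 0))*(18*(15 - 19 + 18)) - 15137) = √((-3*(-2))*(18*14) - 15137) = √(6*252 - 15137) = √(1512 - 15137) = √(-13625) = 5*I*√545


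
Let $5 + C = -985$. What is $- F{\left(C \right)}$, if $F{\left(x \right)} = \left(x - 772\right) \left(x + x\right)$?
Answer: $-3488760$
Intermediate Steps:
$C = -990$ ($C = -5 - 985 = -990$)
$F{\left(x \right)} = 2 x \left(-772 + x\right)$ ($F{\left(x \right)} = \left(-772 + x\right) 2 x = 2 x \left(-772 + x\right)$)
$- F{\left(C \right)} = - 2 \left(-990\right) \left(-772 - 990\right) = - 2 \left(-990\right) \left(-1762\right) = \left(-1\right) 3488760 = -3488760$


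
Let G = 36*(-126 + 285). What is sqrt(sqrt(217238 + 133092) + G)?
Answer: sqrt(5724 + sqrt(350330)) ≈ 79.473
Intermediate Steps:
G = 5724 (G = 36*159 = 5724)
sqrt(sqrt(217238 + 133092) + G) = sqrt(sqrt(217238 + 133092) + 5724) = sqrt(sqrt(350330) + 5724) = sqrt(5724 + sqrt(350330))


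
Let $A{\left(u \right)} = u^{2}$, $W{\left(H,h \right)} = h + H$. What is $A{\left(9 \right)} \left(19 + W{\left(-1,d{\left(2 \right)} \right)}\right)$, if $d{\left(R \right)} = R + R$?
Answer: $1782$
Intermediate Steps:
$d{\left(R \right)} = 2 R$
$W{\left(H,h \right)} = H + h$
$A{\left(9 \right)} \left(19 + W{\left(-1,d{\left(2 \right)} \right)}\right) = 9^{2} \left(19 + \left(-1 + 2 \cdot 2\right)\right) = 81 \left(19 + \left(-1 + 4\right)\right) = 81 \left(19 + 3\right) = 81 \cdot 22 = 1782$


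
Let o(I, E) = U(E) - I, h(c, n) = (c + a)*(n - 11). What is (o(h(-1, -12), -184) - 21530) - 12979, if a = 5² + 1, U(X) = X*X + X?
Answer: -262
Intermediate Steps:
U(X) = X + X² (U(X) = X² + X = X + X²)
a = 26 (a = 25 + 1 = 26)
h(c, n) = (-11 + n)*(26 + c) (h(c, n) = (c + 26)*(n - 11) = (26 + c)*(-11 + n) = (-11 + n)*(26 + c))
o(I, E) = -I + E*(1 + E) (o(I, E) = E*(1 + E) - I = -I + E*(1 + E))
(o(h(-1, -12), -184) - 21530) - 12979 = ((-(-286 - 11*(-1) + 26*(-12) - 1*(-12)) - 184*(1 - 184)) - 21530) - 12979 = ((-(-286 + 11 - 312 + 12) - 184*(-183)) - 21530) - 12979 = ((-1*(-575) + 33672) - 21530) - 12979 = ((575 + 33672) - 21530) - 12979 = (34247 - 21530) - 12979 = 12717 - 12979 = -262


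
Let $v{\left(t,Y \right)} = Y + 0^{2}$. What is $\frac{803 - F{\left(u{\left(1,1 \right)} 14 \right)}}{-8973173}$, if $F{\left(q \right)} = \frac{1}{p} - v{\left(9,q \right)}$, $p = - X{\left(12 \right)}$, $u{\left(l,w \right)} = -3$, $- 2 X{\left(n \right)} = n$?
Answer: $- \frac{415}{4894458} \approx -8.479 \cdot 10^{-5}$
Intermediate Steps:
$X{\left(n \right)} = - \frac{n}{2}$
$v{\left(t,Y \right)} = Y$ ($v{\left(t,Y \right)} = Y + 0 = Y$)
$p = 6$ ($p = - \frac{\left(-1\right) 12}{2} = \left(-1\right) \left(-6\right) = 6$)
$F{\left(q \right)} = \frac{1}{6} - q$
$\frac{803 - F{\left(u{\left(1,1 \right)} 14 \right)}}{-8973173} = \frac{803 - \left(\frac{1}{6} - \left(-3\right) 14\right)}{-8973173} = \left(803 - \left(\frac{1}{6} - -42\right)\right) \left(- \frac{1}{8973173}\right) = \left(803 - \left(\frac{1}{6} + 42\right)\right) \left(- \frac{1}{8973173}\right) = \left(803 - \frac{253}{6}\right) \left(- \frac{1}{8973173}\right) = \frac{4565}{6} \left(- \frac{1}{8973173}\right) = - \frac{415}{4894458}$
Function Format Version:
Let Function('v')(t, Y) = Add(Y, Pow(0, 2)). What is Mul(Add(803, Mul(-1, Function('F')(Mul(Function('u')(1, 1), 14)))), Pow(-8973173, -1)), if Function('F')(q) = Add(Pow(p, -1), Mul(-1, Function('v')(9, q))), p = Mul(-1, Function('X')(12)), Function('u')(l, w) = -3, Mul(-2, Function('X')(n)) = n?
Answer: Rational(-415, 4894458) ≈ -8.4790e-5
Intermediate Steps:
Function('X')(n) = Mul(Rational(-1, 2), n)
Function('v')(t, Y) = Y (Function('v')(t, Y) = Add(Y, 0) = Y)
p = 6 (p = Mul(-1, Mul(Rational(-1, 2), 12)) = Mul(-1, -6) = 6)
Function('F')(q) = Add(Rational(1, 6), Mul(-1, q)) (Function('F')(q) = Add(Pow(6, -1), Mul(-1, q)) = Add(Rational(1, 6), Mul(-1, q)))
Mul(Add(803, Mul(-1, Function('F')(Mul(Function('u')(1, 1), 14)))), Pow(-8973173, -1)) = Mul(Add(803, Mul(-1, Add(Rational(1, 6), Mul(-1, Mul(-3, 14))))), Pow(-8973173, -1)) = Mul(Add(803, Mul(-1, Add(Rational(1, 6), Mul(-1, -42)))), Rational(-1, 8973173)) = Mul(Add(803, Mul(-1, Add(Rational(1, 6), 42))), Rational(-1, 8973173)) = Mul(Add(803, Mul(-1, Rational(253, 6))), Rational(-1, 8973173)) = Mul(Add(803, Rational(-253, 6)), Rational(-1, 8973173)) = Mul(Rational(4565, 6), Rational(-1, 8973173)) = Rational(-415, 4894458)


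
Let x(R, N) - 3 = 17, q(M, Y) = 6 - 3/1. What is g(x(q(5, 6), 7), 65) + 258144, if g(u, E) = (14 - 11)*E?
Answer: 258339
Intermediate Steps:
q(M, Y) = 3 (q(M, Y) = 6 - 3 = 3)
x(R, N) = 20 (x(R, N) = 3 + 17 = 20)
g(u, E) = 3*E
g(x(q(5, 6), 7), 65) + 258144 = 3*65 + 258144 = 195 + 258144 = 258339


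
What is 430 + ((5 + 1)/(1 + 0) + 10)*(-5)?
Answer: 350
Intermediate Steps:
430 + ((5 + 1)/(1 + 0) + 10)*(-5) = 430 + (6/1 + 10)*(-5) = 430 + (6*1 + 10)*(-5) = 430 + (6 + 10)*(-5) = 430 + 16*(-5) = 430 - 80 = 350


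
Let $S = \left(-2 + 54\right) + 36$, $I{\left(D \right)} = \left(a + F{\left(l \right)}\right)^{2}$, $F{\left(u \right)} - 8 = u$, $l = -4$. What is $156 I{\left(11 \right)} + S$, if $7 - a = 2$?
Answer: $12724$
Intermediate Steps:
$a = 5$ ($a = 7 - 2 = 5$)
$F{\left(u \right)} = 8 + u$
$I{\left(D \right)} = 81$ ($I{\left(D \right)} = \left(5 + \left(8 - 4\right)\right)^{2} = \left(5 + 4\right)^{2} = 9^{2} = 81$)
$S = 88$ ($S = 52 + 36 = 88$)
$156 I{\left(11 \right)} + S = 156 \cdot 81 + 88 = 12636 + 88 = 12724$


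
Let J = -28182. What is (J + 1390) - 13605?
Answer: -40397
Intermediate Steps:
(J + 1390) - 13605 = (-28182 + 1390) - 13605 = -26792 - 13605 = -40397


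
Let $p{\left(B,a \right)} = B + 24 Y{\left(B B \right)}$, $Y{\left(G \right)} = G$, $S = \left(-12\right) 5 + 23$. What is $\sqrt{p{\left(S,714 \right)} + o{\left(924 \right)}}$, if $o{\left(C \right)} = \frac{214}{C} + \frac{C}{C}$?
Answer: $\frac{\sqrt{7005281514}}{462} \approx 181.16$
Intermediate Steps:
$S = -37$ ($S = -60 + 23 = -37$)
$p{\left(B,a \right)} = B + 24 B^{2}$ ($p{\left(B,a \right)} = B + 24 B B = B + 24 B^{2}$)
$o{\left(C \right)} = 1 + \frac{214}{C}$ ($o{\left(C \right)} = \frac{214}{C} + 1 = 1 + \frac{214}{C}$)
$\sqrt{p{\left(S,714 \right)} + o{\left(924 \right)}} = \sqrt{- 37 \left(1 + 24 \left(-37\right)\right) + \frac{214 + 924}{924}} = \sqrt{- 37 \left(1 - 888\right) + \frac{1}{924} \cdot 1138} = \sqrt{\left(-37\right) \left(-887\right) + \frac{569}{462}} = \sqrt{32819 + \frac{569}{462}} = \sqrt{\frac{15162947}{462}} = \frac{\sqrt{7005281514}}{462}$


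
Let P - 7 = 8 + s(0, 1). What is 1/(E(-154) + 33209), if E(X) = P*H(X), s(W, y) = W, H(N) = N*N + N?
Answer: 1/386639 ≈ 2.5864e-6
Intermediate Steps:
H(N) = N + N**2 (H(N) = N**2 + N = N + N**2)
P = 15 (P = 7 + (8 + 0) = 7 + 8 = 15)
E(X) = 15*X*(1 + X) (E(X) = 15*(X*(1 + X)) = 15*X*(1 + X))
1/(E(-154) + 33209) = 1/(15*(-154)*(1 - 154) + 33209) = 1/(15*(-154)*(-153) + 33209) = 1/(353430 + 33209) = 1/386639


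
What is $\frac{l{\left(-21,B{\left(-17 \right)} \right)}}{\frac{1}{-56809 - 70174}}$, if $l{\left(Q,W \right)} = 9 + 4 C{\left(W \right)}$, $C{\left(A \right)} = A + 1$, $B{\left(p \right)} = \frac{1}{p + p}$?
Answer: $- \frac{27809277}{17} \approx -1.6358 \cdot 10^{6}$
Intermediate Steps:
$B{\left(p \right)} = \frac{1}{2 p}$
$C{\left(A \right)} = 1 + A$
$l{\left(Q,W \right)} = 13 + 4 W$ ($l{\left(Q,W \right)} = 9 + 4 \left(1 + W\right) = 9 + \left(4 + 4 W\right) = 13 + 4 W$)
$\frac{l{\left(-21,B{\left(-17 \right)} \right)}}{\frac{1}{-56809 - 70174}} = \frac{13 + 4 \frac{1}{2 \left(-17\right)}}{\frac{1}{-56809 - 70174}} = \frac{13 + 4 \cdot \frac{1}{2} \left(- \frac{1}{17}\right)}{\frac{1}{-126983}} = \frac{13 + 4 \left(- \frac{1}{34}\right)}{- \frac{1}{126983}} = \left(13 - \frac{2}{17}\right) \left(-126983\right) = \frac{219}{17} \left(-126983\right) = - \frac{27809277}{17}$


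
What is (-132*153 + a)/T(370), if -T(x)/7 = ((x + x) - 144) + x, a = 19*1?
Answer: 20177/6762 ≈ 2.9839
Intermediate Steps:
a = 19
T(x) = 1008 - 21*x (T(x) = -7*(((x + x) - 144) + x) = -7*((2*x - 144) + x) = -7*((-144 + 2*x) + x) = -7*(-144 + 3*x) = 1008 - 21*x)
(-132*153 + a)/T(370) = (-132*153 + 19)/(1008 - 21*370) = (-20196 + 19)/(1008 - 7770) = -20177/(-6762) = -20177*(-1/6762) = 20177/6762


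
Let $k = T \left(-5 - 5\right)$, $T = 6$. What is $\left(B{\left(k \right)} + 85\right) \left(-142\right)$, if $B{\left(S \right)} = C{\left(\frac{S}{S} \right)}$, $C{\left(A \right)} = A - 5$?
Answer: $-11502$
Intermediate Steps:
$C{\left(A \right)} = -5 + A$
$k = -60$ ($k = 6 \left(-5 - 5\right) = 6 \left(-10\right) = -60$)
$B{\left(S \right)} = -4$ ($B{\left(S \right)} = -5 + \frac{S}{S} = -5 + 1 = -4$)
$\left(B{\left(k \right)} + 85\right) \left(-142\right) = \left(-4 + 85\right) \left(-142\right) = 81 \left(-142\right) = -11502$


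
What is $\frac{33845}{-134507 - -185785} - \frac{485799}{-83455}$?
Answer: $\frac{27735335597}{4279405490} \approx 6.4811$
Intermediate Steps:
$\frac{33845}{-134507 - -185785} - \frac{485799}{-83455} = \frac{33845}{-134507 + 185785} - - \frac{485799}{83455} = \frac{33845}{51278} + \frac{485799}{83455} = \frac{27735335597}{4279405490}$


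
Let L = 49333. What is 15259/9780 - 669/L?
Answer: 746229427/482476740 ≈ 1.5467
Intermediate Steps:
15259/9780 - 669/L = 15259/9780 - 669/49333 = 746229427/482476740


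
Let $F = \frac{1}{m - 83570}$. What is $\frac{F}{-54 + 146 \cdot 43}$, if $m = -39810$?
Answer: $- \frac{1}{767917120} \approx -1.3022 \cdot 10^{-9}$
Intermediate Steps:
$F = - \frac{1}{123380}$ ($F = \frac{1}{-39810 - 83570} = \frac{1}{-123380} = - \frac{1}{123380} \approx -8.105 \cdot 10^{-6}$)
$\frac{F}{-54 + 146 \cdot 43} = - \frac{1}{123380 \left(-54 + 146 \cdot 43\right)} = - \frac{1}{123380 \left(-54 + 6278\right)} = - \frac{1}{123380 \cdot 6224} = \left(- \frac{1}{123380}\right) \frac{1}{6224} = - \frac{1}{767917120}$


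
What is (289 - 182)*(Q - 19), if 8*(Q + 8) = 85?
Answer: -14017/8 ≈ -1752.1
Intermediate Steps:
Q = 21/8 (Q = -8 + (⅛)*85 = -8 + 85/8 = 21/8 ≈ 2.6250)
(289 - 182)*(Q - 19) = (289 - 182)*(21/8 - 19) = 107*(-131/8) = -14017/8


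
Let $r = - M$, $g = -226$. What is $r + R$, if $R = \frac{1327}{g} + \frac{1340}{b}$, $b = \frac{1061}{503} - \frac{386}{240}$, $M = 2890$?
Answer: $- \frac{1512314147}{6834466} \approx -221.28$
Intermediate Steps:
$r = -2890$ ($r = \left(-1\right) 2890 = -2890$)
$b = \frac{30241}{60360}$ ($b = 1061 \cdot \frac{1}{503} - \frac{193}{120} = \frac{1061}{503} - \frac{193}{120} = \frac{30241}{60360} \approx 0.50101$)
$R = \frac{18239292593}{6834466}$ ($R = \frac{1327}{-226} + \frac{1340}{\frac{30241}{60360}} = 1327 \left(- \frac{1}{226}\right) + 1340 \cdot \frac{60360}{30241} = - \frac{1327}{226} + \frac{80882400}{30241} = \frac{18239292593}{6834466} \approx 2668.7$)
$r + R = -2890 + \frac{18239292593}{6834466} = - \frac{1512314147}{6834466}$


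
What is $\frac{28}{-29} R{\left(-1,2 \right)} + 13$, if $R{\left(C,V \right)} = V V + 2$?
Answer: $\frac{209}{29} \approx 7.2069$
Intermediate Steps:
$R{\left(C,V \right)} = 2 + V^{2}$ ($R{\left(C,V \right)} = V^{2} + 2 = 2 + V^{2}$)
$\frac{28}{-29} R{\left(-1,2 \right)} + 13 = \frac{28}{-29} \left(2 + 2^{2}\right) + 13 = 28 \left(- \frac{1}{29}\right) \left(2 + 4\right) + 13 = \left(- \frac{28}{29}\right) 6 + 13 = - \frac{168}{29} + 13 = \frac{209}{29}$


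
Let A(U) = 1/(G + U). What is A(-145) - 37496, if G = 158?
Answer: -487447/13 ≈ -37496.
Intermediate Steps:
A(U) = 1/(158 + U)
A(-145) - 37496 = 1/(158 - 145) - 37496 = 1/13 - 37496 = -487447/13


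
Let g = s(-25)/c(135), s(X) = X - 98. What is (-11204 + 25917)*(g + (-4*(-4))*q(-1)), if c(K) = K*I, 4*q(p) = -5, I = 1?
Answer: -13844933/45 ≈ -3.0767e+5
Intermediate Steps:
q(p) = -5/4 (q(p) = (¼)*(-5) = -5/4)
s(X) = -98 + X
c(K) = K (c(K) = K*1 = K)
g = -41/45 (g = (-98 - 25)/135 = -123*1/135 = -41/45 ≈ -0.91111)
(-11204 + 25917)*(g + (-4*(-4))*q(-1)) = (-11204 + 25917)*(-41/45 - 4*(-4)*(-5/4)) = 14713*(-41/45 + 16*(-5/4)) = 14713*(-41/45 - 20) = 14713*(-941/45) = -13844933/45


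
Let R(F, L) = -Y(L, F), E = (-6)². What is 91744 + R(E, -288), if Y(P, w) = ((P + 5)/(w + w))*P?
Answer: 90612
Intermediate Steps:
E = 36
Y(P, w) = P*(5 + P)/(2*w) (Y(P, w) = ((5 + P)/((2*w)))*P = ((5 + P)*(1/(2*w)))*P = ((5 + P)/(2*w))*P = P*(5 + P)/(2*w))
R(F, L) = -L*(5 + L)/(2*F)
91744 + R(E, -288) = 91744 - ½*(-288)*(5 - 288)/36 = 91744 - ½*(-288)*1/36*(-283) = 91744 - 1132 = 90612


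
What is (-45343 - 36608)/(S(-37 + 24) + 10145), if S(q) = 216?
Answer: -81951/10361 ≈ -7.9096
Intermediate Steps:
(-45343 - 36608)/(S(-37 + 24) + 10145) = (-45343 - 36608)/(216 + 10145) = -81951/10361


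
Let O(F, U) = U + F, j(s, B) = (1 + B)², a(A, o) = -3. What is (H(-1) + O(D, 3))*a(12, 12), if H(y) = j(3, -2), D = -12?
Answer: 24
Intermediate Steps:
O(F, U) = F + U
H(y) = 1 (H(y) = (1 - 2)² = (-1)² = 1)
(H(-1) + O(D, 3))*a(12, 12) = (1 + (-12 + 3))*(-3) = (1 - 9)*(-3) = -8*(-3) = 24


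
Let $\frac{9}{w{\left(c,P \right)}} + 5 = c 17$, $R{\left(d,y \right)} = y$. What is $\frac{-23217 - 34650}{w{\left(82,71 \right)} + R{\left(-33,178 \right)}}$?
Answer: $- \frac{26792421}{82417} \approx -325.08$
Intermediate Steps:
$w{\left(c,P \right)} = \frac{9}{-5 + 17 c}$ ($w{\left(c,P \right)} = \frac{9}{-5 + c 17} = \frac{9}{-5 + 17 c}$)
$\frac{-23217 - 34650}{w{\left(82,71 \right)} + R{\left(-33,178 \right)}} = \frac{-23217 - 34650}{\frac{9}{-5 + 17 \cdot 82} + 178} = - \frac{57867}{\frac{9}{-5 + 1394} + 178} = - \frac{57867}{\frac{9}{1389} + 178} = - \frac{57867}{9 \cdot \frac{1}{1389} + 178} = - \frac{57867}{\frac{3}{463} + 178} = - \frac{57867}{\frac{82417}{463}} = \left(-57867\right) \frac{463}{82417} = - \frac{26792421}{82417}$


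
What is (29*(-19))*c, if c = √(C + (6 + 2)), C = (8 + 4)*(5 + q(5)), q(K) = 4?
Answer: -1102*√29 ≈ -5934.5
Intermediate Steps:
C = 108 (C = (8 + 4)*(5 + 4) = 12*9 = 108)
c = 2*√29 (c = √(108 + (6 + 2)) = √(108 + 8) = √116 = 2*√29 ≈ 10.770)
(29*(-19))*c = (29*(-19))*(2*√29) = -1102*√29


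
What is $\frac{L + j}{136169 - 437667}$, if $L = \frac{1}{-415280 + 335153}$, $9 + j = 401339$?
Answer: $- \frac{32157368909}{24158130246} \approx -1.3311$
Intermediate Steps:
$j = 401330$ ($j = -9 + 401339 = 401330$)
$L = - \frac{1}{80127}$ ($L = \frac{1}{-80127} = - \frac{1}{80127} \approx -1.248 \cdot 10^{-5}$)
$\frac{L + j}{136169 - 437667} = \frac{- \frac{1}{80127} + 401330}{136169 - 437667} = \frac{32157368909}{80127 \left(-301498\right)} = \frac{32157368909}{80127} \left(- \frac{1}{301498}\right) = - \frac{32157368909}{24158130246}$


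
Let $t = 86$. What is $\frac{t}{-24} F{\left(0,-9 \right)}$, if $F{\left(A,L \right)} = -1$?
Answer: $\frac{43}{12} \approx 3.5833$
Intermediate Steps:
$\frac{t}{-24} F{\left(0,-9 \right)} = \frac{86}{-24} \left(-1\right) = 86 \left(- \frac{1}{24}\right) \left(-1\right) = \left(- \frac{43}{12}\right) \left(-1\right) = \frac{43}{12}$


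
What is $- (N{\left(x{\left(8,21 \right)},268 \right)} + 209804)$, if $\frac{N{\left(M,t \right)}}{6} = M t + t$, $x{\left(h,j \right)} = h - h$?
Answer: $-211412$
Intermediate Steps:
$x{\left(h,j \right)} = 0$
$N{\left(M,t \right)} = 6 t + 6 M t$ ($N{\left(M,t \right)} = 6 \left(M t + t\right) = 6 \left(t + M t\right) = 6 t + 6 M t$)
$- (N{\left(x{\left(8,21 \right)},268 \right)} + 209804) = - (6 \cdot 268 \left(1 + 0\right) + 209804) = - (6 \cdot 268 \cdot 1 + 209804) = - (1608 + 209804) = \left(-1\right) 211412 = -211412$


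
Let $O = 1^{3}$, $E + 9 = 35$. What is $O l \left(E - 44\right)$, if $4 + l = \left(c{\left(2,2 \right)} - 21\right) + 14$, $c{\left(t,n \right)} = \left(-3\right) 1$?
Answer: $252$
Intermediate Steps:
$c{\left(t,n \right)} = -3$
$E = 26$ ($E = -9 + 35 = 26$)
$l = -14$ ($l = -4 + \left(\left(-3 - 21\right) + 14\right) = -4 + \left(-24 + 14\right) = -4 - 10 = -14$)
$O = 1$
$O l \left(E - 44\right) = 1 \left(-14\right) \left(26 - 44\right) = \left(-14\right) \left(-18\right) = 252$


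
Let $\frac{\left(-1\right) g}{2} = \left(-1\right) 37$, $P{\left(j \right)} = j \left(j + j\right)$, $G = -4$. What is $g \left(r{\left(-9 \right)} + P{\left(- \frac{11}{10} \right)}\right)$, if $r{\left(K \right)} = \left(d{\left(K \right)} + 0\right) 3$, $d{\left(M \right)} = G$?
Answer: $- \frac{17723}{25} \approx -708.92$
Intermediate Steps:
$d{\left(M \right)} = -4$
$r{\left(K \right)} = -12$ ($r{\left(K \right)} = \left(-4 + 0\right) 3 = \left(-4\right) 3 = -12$)
$P{\left(j \right)} = 2 j^{2}$ ($P{\left(j \right)} = j 2 j = 2 j^{2}$)
$g = 74$ ($g = - 2 \left(\left(-1\right) 37\right) = \left(-2\right) \left(-37\right) = 74$)
$g \left(r{\left(-9 \right)} + P{\left(- \frac{11}{10} \right)}\right) = 74 \left(-12 + 2 \left(- \frac{11}{10}\right)^{2}\right) = 74 \left(-12 + 2 \cdot \frac{121}{100}\right) = 74 \left(-12 + \frac{121}{50}\right) = 74 \left(- \frac{479}{50}\right) = - \frac{17723}{25}$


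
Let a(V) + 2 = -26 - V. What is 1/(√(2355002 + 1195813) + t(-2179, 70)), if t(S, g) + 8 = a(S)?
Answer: 2143/1041634 - 3*√394535/1041634 ≈ 0.00024830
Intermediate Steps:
a(V) = -28 - V (a(V) = -2 + (-26 - V) = -28 - V)
t(S, g) = -36 - S (t(S, g) = -8 + (-28 - S) = -36 - S)
1/(√(2355002 + 1195813) + t(-2179, 70)) = 1/(√(2355002 + 1195813) + (-36 - 1*(-2179))) = 1/(√3550815 + (-36 + 2179)) = 1/(3*√394535 + 2143) = 1/(2143 + 3*√394535)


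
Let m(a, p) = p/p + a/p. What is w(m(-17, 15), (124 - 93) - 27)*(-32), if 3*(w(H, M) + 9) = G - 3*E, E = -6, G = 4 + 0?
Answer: 160/3 ≈ 53.333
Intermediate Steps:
G = 4
m(a, p) = 1 + a/p
w(H, M) = -5/3 (w(H, M) = -9 + (4 - 3*(-6))/3 = -9 + (4 + 18)/3 = -9 + (1/3)*22 = -9 + 22/3 = -5/3)
w(m(-17, 15), (124 - 93) - 27)*(-32) = -5/3*(-32) = 160/3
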